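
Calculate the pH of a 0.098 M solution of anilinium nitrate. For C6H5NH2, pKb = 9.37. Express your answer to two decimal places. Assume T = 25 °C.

C6H5NH3+ is the conjugate acid of the weak base C6H5NH2.
Kb = 10^(−9.37) = 4.27 × 10^-10
Ka = Kw/Kb = 1.0×10^-14 / 4.27 × 10^-10 = 2.34 × 10^-5
Ka = [H+]²/(0.098 − [H+]) = 2.34 × 10^-5
Neglecting [H+] in the denominator: [H+] = √(2.34 × 10^-5 × 0.098) = 1.51 × 10^-3 M
([H+]/C₀ = 1.5% < 5%, so the approximation holds.)
pH = −log[H+] = −log(1.51 × 10^-3) = 2.82

pH = 2.82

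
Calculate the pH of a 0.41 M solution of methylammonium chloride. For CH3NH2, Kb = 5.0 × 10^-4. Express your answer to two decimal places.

pH = 5.54

CH3NH3+ is the conjugate acid of the weak base CH3NH2.
Ka = Kw/Kb = 1.0×10^-14 / 5.0 × 10^-4 = 2.00 × 10^-11
Let x = [H+] at equilibrium. Ka = x²/(0.41 − x).
Since Ka ≪ C₀, x ≈ √(Ka·C₀) = 2.86 × 10^-6 M.
Check: 0.0007% ionized — well under 5%, approximation valid.
pH = −log(2.86 × 10^-6) = 5.54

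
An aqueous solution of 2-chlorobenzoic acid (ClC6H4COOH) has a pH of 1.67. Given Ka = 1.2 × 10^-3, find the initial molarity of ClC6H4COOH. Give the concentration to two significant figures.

[H+] = 10^(-1.67) = 2.14 × 10^-2 M = x
Ka = x²/(C₀ − x) ⇒ C₀ = x + x²/Ka
C₀ = 2.14 × 10^-2 + (2.14 × 10^-2)²/(1.2 × 10^-3) = 4.03 × 10^-1 M

C₀ = 4.0 × 10^-1 M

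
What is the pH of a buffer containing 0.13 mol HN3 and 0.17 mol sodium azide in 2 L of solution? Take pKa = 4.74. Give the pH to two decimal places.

pH = 4.86

Henderson–Hasselbalch: pH = pKa + log([N3-]/[HN3]) = 4.74 + log(0.17/0.13)
pH = 4.74 + (+0.117) = 4.86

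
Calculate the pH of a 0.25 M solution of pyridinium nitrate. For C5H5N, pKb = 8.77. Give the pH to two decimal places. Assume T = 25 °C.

pH = 2.92

C5H5NH+ is the conjugate acid of the weak base C5H5N.
Kb = 10^(−8.77) = 1.70 × 10^-9
Ka = Kw/Kb = 1.0×10^-14 / 1.70 × 10^-9 = 5.88 × 10^-6
Let x = [H+] at equilibrium. Ka = x²/(0.25 − x).
Since Ka ≪ C₀, x ≈ √(Ka·C₀) = 1.21 × 10^-3 M.
pH = −log(1.21 × 10^-3) = 2.92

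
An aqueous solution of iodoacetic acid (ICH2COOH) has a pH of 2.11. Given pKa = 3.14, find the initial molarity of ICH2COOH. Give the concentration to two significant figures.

[H+] = 10^(-2.11) = 7.76 × 10^-3 M = x
Ka = 10^(−3.14) = 7.24 × 10^-4
Ka = x²/(C₀ − x) ⇒ C₀ = x + x²/Ka
C₀ = 7.76 × 10^-3 + (7.76 × 10^-3)²/(7.24 × 10^-4) = 9.09 × 10^-2 M

C₀ = 9.1 × 10^-2 M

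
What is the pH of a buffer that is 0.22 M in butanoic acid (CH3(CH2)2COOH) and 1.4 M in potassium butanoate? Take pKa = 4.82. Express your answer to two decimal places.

Using pH = pKa + log([base]/[acid]) with [base]/[acid] = 1.4/0.22:
pH = 4.82 + (+0.804) = 5.62

pH = 5.62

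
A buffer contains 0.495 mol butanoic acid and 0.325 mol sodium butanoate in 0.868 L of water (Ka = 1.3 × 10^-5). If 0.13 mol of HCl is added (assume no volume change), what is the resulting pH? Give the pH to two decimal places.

pH = 4.38

After neutralization: n(CH3(CH2)2COOH) = 0.625 mol, n(CH3(CH2)2COO-) = 0.195 mol.
pKa = −log(1.3 × 10^-5) = 4.886
pH = pKa + log(n_CH3(CH2)2COO-/n_CH3(CH2)2COOH) = 4.886 + log(0.195/0.625) = 4.886 + (-0.506)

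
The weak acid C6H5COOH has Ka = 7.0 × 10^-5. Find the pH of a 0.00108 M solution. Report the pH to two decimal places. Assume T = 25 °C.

C6H5COOH ⇌ C6H5COO- + H+
From the ICE table, Ka = x²/(0.00108 − x) = 7.0 × 10^-5.
The 5% rule fails; solving x² + Ka·x − Ka·C₀ = 0 exactly:
x = (−Ka + √(Ka² + 4·Ka·C₀))/2 = 2.42 × 10^-4 M
pH = −log[H+] = −log(2.42 × 10^-4) = 3.62

pH = 3.62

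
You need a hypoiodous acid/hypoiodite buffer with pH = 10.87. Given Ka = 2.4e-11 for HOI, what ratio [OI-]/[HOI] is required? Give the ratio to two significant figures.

ratio = 1.8

pKa = -log(2.4 × 10^-11) = 10.620
pH = pKa + log(r) ⇒ log(r) = 10.87 − 10.620 = +0.250
r = [OI-]/[HOI] = 10^(+0.250) = 1.78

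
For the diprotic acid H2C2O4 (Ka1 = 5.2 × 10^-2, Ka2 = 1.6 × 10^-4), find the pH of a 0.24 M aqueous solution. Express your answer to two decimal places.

pH = 1.05

Ka1 ≫ Ka2, so treat the first dissociation as the only significant source of H+.
Ka1 = x²/(0.24 − x) = 5.2 × 10^-2
Solving the quadratic: x = (−Ka1 + √(Ka1² + 4·Ka1·C₀))/2 = 8.87 × 10^-2 M
pH = −log(8.87 × 10^-2) = 1.05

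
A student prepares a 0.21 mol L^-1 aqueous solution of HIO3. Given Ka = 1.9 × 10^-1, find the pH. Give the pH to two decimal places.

HIO3 ⇌ IO3- + H+
From the ICE table, Ka = [H+]²/(0.21 − [H+]) = 1.9 × 10^-1.
[H+] is not negligible relative to C₀; solve [H+]² + 0.19·[H+] − 0.0399 = 0.
[H+] = (−Ka + √(Ka² + 4·Ka·C₀))/2 = 1.26 × 10^-1 M
pH = −log[H+] = −log(1.26 × 10^-1) = 0.90

pH = 0.90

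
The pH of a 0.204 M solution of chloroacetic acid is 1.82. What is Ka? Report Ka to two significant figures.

[H+] = 10^(-1.82) = 1.51 × 10^-2 M
At equilibrium [HA] = 0.204 − 1.51 × 10^-2 = 1.89 × 10^-1 M
Ka = [H+][A-]/[HA] = (1.51 × 10^-2)² / 1.89 × 10^-1 = 1.2 × 10^-3

Ka = 1.2 × 10^-3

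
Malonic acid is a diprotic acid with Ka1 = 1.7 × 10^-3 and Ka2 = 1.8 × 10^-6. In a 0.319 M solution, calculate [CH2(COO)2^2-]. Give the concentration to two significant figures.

First ionization gives [H+] ≈ [CH2(COOH)COO-] = 2.25 × 10^-2 M.
Second step: Ka2 = [H+][CH2(COO)2^2-]/[CH2(COOH)COO-] ≈ [CH2(COO)2^2-] (since [H+] ≈ [CH2(COOH)COO-]).
So [CH2(COO)2^2-] ≈ Ka2.

1.8 × 10^-6 M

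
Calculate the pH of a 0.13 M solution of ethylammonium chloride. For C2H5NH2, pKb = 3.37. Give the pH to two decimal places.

pH = 5.76

C2H5NH3+ is the conjugate acid of the weak base C2H5NH2.
Kb = 10^(−3.37) = 4.27 × 10^-4
Ka = Kw/Kb = 1.0×10^-14 / 4.27 × 10^-4 = 2.34 × 10^-11
Ka = x²/(0.13 − x) = 2.34 × 10^-11
Assume x ≪ 0.13: x ≈ √(2.34 × 10^-11 × 0.13) = 1.74 × 10^-6 M
pH = −log(1.74 × 10^-6) = 5.76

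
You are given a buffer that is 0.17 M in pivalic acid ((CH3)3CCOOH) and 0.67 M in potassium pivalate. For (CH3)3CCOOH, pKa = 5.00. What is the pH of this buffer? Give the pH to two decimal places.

pH = 5.60

Henderson–Hasselbalch: pH = pKa + log([(CH3)3CCOO-]/[(CH3)3CCOOH]) = 5.00 + log(0.67/0.17)
pH = 5.00 + (+0.596) = 5.60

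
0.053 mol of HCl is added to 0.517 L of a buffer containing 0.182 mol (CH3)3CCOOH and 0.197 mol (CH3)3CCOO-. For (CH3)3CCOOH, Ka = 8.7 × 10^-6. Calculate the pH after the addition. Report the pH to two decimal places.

pH = 4.85

Added H+ converts (CH3)3CCOO- to (CH3)3CCOOH: (CH3)3CCOOH → 0.235 mol, (CH3)3CCOO- → 0.144 mol.
pKa = −log(8.7 × 10^-6) = 5.060
pH = pKa + log([A⁻]/[HA]) = 5.060 + log(0.144/0.235) = 5.060 -0.213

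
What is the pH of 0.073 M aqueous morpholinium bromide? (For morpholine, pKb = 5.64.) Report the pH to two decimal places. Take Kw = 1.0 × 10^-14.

C4H8ONH2+ is the conjugate acid of the weak base C4H8ONH.
Kb = 10^(−5.64) = 2.29 × 10^-6
Ka = Kw/Kb = 1.0×10^-14 / 2.29 × 10^-6 = 4.37 × 10^-9
Ka = [H+]²/(0.073 − [H+]) = 4.37 × 10^-9
Neglecting [H+] in the denominator: [H+] = √(4.37 × 10^-9 × 0.073) = 1.79 × 10^-5 M
pH = −log[H+] = −log(1.79 × 10^-5) = 4.75

pH = 4.75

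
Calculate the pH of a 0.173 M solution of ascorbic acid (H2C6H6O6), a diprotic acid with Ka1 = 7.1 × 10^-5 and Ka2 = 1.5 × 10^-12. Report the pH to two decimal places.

Ka1 ≫ Ka2, so treat the first dissociation as the only significant source of H+.
Ka1 = x²/(0.173 − x) = 7.1 × 10^-5
x ≈ √(7.1 × 10^-5 × 0.173) = 3.50 × 10^-3 M
pH = −log(3.50 × 10^-3) = 2.46

pH = 2.46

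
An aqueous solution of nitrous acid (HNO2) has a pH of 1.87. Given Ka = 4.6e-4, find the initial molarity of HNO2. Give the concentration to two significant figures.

C₀ = 4.1 × 10^-1 M

[H+] = 10^(-1.87) = 1.35 × 10^-2 M = x
Ka = x²/(C₀ − x) ⇒ C₀ = x + x²/Ka
C₀ = 1.35 × 10^-2 + (1.35 × 10^-2)²/(4.6 × 10^-4) = 4.10 × 10^-1 M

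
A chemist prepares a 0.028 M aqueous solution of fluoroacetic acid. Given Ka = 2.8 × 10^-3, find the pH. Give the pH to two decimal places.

pH = 2.12

FCH2COOH ⇌ FCH2COO- + H+
From the ICE table, Ka = x²/(0.028 − x) = 2.8 × 10^-3.
The 5% rule fails; solving x² + Ka·x − Ka·C₀ = 0 exactly:
x = [−0.0028 + √(0.0028² + 0.000314)]/2 = 7.56 × 10^-3 M
pH = −log[H+] = −log(7.56 × 10^-3) = 2.12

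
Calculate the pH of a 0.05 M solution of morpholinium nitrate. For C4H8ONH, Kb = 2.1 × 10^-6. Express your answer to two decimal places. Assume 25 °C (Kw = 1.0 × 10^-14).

pH = 4.81

C4H8ONH2+ is the conjugate acid of the weak base C4H8ONH.
Ka = Kw/Kb = 1.0×10^-14 / 2.1 × 10^-6 = 4.76 × 10^-9
From the ICE table, Ka = [H+]²/(0.05 − [H+]) = 4.76 × 10^-9.
Since Ka ≪ C₀, [H+] ≈ √(Ka·C₀) = 1.54 × 10^-5 M.
pH = −log[H+] = −log(1.54 × 10^-5) = 4.81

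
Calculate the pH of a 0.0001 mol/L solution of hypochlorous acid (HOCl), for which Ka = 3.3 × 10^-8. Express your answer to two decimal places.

HOCl ⇌ OCl- + H+
From the ICE table, Ka = [H+]²/(0.0001 − [H+]) = 3.3 × 10^-8.
Since Ka ≪ C₀, [H+] ≈ √(Ka·C₀) = 1.82 × 10^-6 M.
pH = −log(1.82 × 10^-6) = 5.74

pH = 5.74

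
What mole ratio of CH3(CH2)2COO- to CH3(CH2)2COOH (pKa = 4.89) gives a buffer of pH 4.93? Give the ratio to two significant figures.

ratio = 1.1

pH = pKa + log(r) ⇒ log(r) = 4.93 − 4.89 = +0.04
r = [CH3(CH2)2COO-]/[CH3(CH2)2COOH] = 10^(+0.04) = 1.1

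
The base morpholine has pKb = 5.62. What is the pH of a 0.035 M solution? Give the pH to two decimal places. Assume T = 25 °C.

C4H8ONH + H2O ⇌ C4H8ONH2+ + OH-
Kb = 10^(−5.62) = 2.40 × 10^-6
Let x = [OH-] at equilibrium. Kb = x²/(0.035 − x).
Neglecting x in the denominator: x = √(2.40 × 10^-6 × 0.035) = 2.90 × 10^-4 M
Check: 0.83% ionized — well under 5%, approximation valid.
pOH = 3.54, so pH = 14.00 − pOH = 10.46

pH = 10.46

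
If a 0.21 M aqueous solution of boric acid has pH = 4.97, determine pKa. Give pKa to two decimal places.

pKa = 9.26

[H+] = 10^(-4.97) = 1.07 × 10^-5 M
At equilibrium [HA] = 0.21 − 1.07 × 10^-5 = 2.10 × 10^-1 M
Ka = [H+][A-]/[HA] = (1.07 × 10^-5)² / 2.10 × 10^-1 = 5.45 × 10^-10
pKa = -log(5.45 × 10^-10) = 9.26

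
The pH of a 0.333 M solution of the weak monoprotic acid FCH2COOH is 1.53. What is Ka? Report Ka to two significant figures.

[H+] = 10^(-1.53) = 2.95 × 10^-2 M
At equilibrium [HA] = 0.333 − 2.95 × 10^-2 = 3.03 × 10^-1 M
Ka = [H+][A-]/[HA] = (2.95 × 10^-2)² / 3.03 × 10^-1 = 2.9 × 10^-3

Ka = 2.9 × 10^-3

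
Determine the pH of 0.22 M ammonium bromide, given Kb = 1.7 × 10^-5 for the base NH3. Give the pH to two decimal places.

pH = 4.94

NH4+ is the conjugate acid of the weak base NH3.
Ka = Kw/Kb = 1.0×10^-14 / 1.7 × 10^-5 = 5.88 × 10^-10
From the ICE table, Ka = [H+]²/(0.22 − [H+]) = 5.88 × 10^-10.
Since Ka ≪ C₀, [H+] ≈ √(Ka·C₀) = 1.14 × 10^-5 M.
([H+]/C₀ = 0.0052% < 5%, so the approximation holds.)
pH = −log(1.14 × 10^-5) = 4.94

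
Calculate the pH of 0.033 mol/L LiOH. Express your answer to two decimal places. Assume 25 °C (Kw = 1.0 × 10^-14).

LiOH is a strong base; [OH-] = 0.033 M.
pOH = -log(0.033) = 1.48
pH = 14.00 - 1.48 = 12.52

pH = 12.52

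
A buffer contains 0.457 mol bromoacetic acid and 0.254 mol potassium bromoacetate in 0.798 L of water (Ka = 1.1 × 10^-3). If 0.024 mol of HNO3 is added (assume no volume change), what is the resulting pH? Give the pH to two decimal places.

pH = 2.64

Added H+ converts BrCH2COO- to BrCH2COOH: BrCH2COOH → 0.481 mol, BrCH2COO- → 0.23 mol.
pKa = −log(1.1 × 10^-3) = 2.959
pH = pKa + log([A⁻]/[HA]) = 2.959 + log(0.23/0.481) = 2.959 -0.320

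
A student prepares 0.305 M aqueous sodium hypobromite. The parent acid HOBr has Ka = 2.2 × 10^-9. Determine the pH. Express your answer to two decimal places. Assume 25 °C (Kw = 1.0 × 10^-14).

OBr- is the conjugate base of the weak acid HOBr.
Kb = Kw/Ka = 1.0×10^-14 / 2.2 × 10^-9 = 4.55 × 10^-6
Let x = [OH-] at equilibrium. Kb = x²/(0.305 − x).
Neglecting x in the denominator: x = √(4.55 × 10^-6 × 0.305) = 1.18 × 10^-3 M
(x/C₀ = 0.39% < 5%, so the approximation holds.)
pOH = 2.93, so pH = 14.00 − pOH = 11.07

pH = 11.07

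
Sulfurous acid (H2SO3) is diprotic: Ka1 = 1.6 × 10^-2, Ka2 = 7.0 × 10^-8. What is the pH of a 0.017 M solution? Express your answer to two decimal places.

pH = 1.99

Ka1 ≫ Ka2, so treat the first dissociation as the only significant source of H+.
Ka1 = x²/(0.017 − x) = 1.6 × 10^-2
Solving the quadratic: x = (−Ka1 + √(Ka1² + 4·Ka1·C₀))/2 = 1.03 × 10^-2 M
pH = −log(1.03 × 10^-2) = 1.99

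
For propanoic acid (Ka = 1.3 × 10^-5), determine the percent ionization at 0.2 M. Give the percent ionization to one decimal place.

0.8%

CH3CH2COOH ⇌ CH3CH2COO- + H+; let x = [H+] at equilibrium.
x ≈ √(Ka·C₀) = √(1.3 × 10^-5 × 0.2) = 1.61 × 10^-3 M
% ionization = x/C₀ × 100% = 1.61 × 10^-3/0.2 × 100% = 0.8%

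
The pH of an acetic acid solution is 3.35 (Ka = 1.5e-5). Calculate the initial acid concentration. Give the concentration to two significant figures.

C₀ = 1.4 × 10^-2 M

[H+] = 10^(-3.35) = 4.47 × 10^-4 M = x
Ka = x²/(C₀ − x) ⇒ C₀ = x + x²/Ka
C₀ = 4.47 × 10^-4 + (4.47 × 10^-4)²/(1.5 × 10^-5) = 1.38 × 10^-2 M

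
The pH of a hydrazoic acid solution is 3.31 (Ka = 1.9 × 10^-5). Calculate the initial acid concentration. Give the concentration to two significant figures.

[H+] = 10^(-3.31) = 4.90 × 10^-4 M = x
Ka = x²/(C₀ − x) ⇒ C₀ = x + x²/Ka
C₀ = 4.90 × 10^-4 + (4.90 × 10^-4)²/(1.9 × 10^-5) = 1.31 × 10^-2 M

C₀ = 1.3 × 10^-2 M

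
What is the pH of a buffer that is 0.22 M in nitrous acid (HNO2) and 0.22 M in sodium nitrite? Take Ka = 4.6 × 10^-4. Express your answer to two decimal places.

pH = 3.34

pKa = −log(4.6 × 10^-4) = 3.337
Using pH = pKa + log([base]/[acid]) with [base]/[acid] = 0.22/0.22:
pH = 3.337 + (+0.000) = 3.34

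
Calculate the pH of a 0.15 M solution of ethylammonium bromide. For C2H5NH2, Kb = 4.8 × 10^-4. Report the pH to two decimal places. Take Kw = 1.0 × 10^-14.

C2H5NH3+ is the conjugate acid of the weak base C2H5NH2.
Ka = Kw/Kb = 1.0×10^-14 / 4.8 × 10^-4 = 2.08 × 10^-11
From the ICE table, Ka = [H+]²/(0.15 − [H+]) = 2.08 × 10^-11.
Neglecting [H+] in the denominator: [H+] = √(2.08 × 10^-11 × 0.15) = 1.77 × 10^-6 M
([H+]/C₀ = 0.0012% < 5%, so the approximation holds.)
pH = −log[H+] = −log(1.77 × 10^-6) = 5.75

pH = 5.75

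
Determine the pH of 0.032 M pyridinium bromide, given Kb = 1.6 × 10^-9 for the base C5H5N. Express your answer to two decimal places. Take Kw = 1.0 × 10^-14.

pH = 3.35

C5H5NH+ is the conjugate acid of the weak base C5H5N.
Ka = Kw/Kb = 1.0×10^-14 / 1.6 × 10^-9 = 6.25 × 10^-6
Ka = x²/(0.032 − x) = 6.25 × 10^-6
Since Ka ≪ C₀, x ≈ √(Ka·C₀) = 4.47 × 10^-4 M.
pH = −log(4.47 × 10^-4) = 3.35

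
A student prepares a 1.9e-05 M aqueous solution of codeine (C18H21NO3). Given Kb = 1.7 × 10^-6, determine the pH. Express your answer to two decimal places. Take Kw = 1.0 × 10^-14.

pH = 8.69

C18H21NO3 + H2O ⇌ C18H22NO3+ + OH-
Kb = [OH-]²/(1.9e-05 − [OH-]) = 1.7 × 10^-6
The 5% rule fails; solving [OH-]² + Kb·[OH-] − Kb·C₀ = 0 exactly:
[OH-] = [−1.7e-06 + √(1.7e-06² + 1.29e-10)]/2 = 4.90 × 10^-6 M
pOH = 5.31, so pH = 14.00 − pOH = 8.69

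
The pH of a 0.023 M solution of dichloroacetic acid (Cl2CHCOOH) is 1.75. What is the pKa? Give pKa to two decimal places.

pKa = 1.22

[H+] = 10^(-1.75) = 1.78 × 10^-2 M
At equilibrium [HA] = 0.023 − 1.78 × 10^-2 = 5.20 × 10^-3 M
Ka = [H+][A-]/[HA] = (1.78 × 10^-2)² / 5.20 × 10^-3 = 6.09 × 10^-2
pKa = -log(6.09 × 10^-2) = 1.22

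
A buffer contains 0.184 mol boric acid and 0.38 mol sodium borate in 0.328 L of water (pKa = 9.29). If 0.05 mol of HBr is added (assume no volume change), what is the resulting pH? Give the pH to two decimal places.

pH = 9.44

Added H+ converts B(OH)4- to B(OH)3: B(OH)3 → 0.234 mol, B(OH)4- → 0.33 mol.
Henderson–Hasselbalch with mole ratio 0.33/0.234: pH = 9.29 + (+0.149)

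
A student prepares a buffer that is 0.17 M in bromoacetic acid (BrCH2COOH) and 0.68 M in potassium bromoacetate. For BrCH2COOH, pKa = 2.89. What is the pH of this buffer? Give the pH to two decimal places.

Henderson–Hasselbalch: pH = pKa + log([BrCH2COO-]/[BrCH2COOH]) = 2.89 + log(0.68/0.17)
pH = 2.89 + (+0.602) = 3.49

pH = 3.49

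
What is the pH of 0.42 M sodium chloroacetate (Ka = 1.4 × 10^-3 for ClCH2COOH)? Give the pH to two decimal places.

pH = 8.24

ClCH2COO- is the conjugate base of the weak acid ClCH2COOH.
Kb = Kw/Ka = 1.0×10^-14 / 1.4 × 10^-3 = 7.14 × 10^-12
Kb = [OH-]²/(0.42 − [OH-]) = 7.14 × 10^-12
Assume [OH-] ≪ 0.42: [OH-] ≈ √(7.14 × 10^-12 × 0.42) = 1.73 × 10^-6 M
([OH-]/C₀ = 0.00041% < 5%, so the approximation holds.)
pOH = −log(1.73 × 10^-6) = 5.76; pH = 14.00 − 5.76 = 8.24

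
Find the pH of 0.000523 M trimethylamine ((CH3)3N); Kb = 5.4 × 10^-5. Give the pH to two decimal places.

(CH3)3N + H2O ⇌ (CH3)3NH+ + OH-
Kb = x²/(0.000523 − x) = 5.4 × 10^-5
Here C₀/Kb ≈ 9.69, so the small-x approximation fails. Use the quadratic:
x = [−5.4e-05 + √(5.4e-05² + 1.13e-07)]/2 = 1.43 × 10^-4 M
pOH = −log(1.43 × 10^-4) = 3.84; pH = 14.00 − 3.84 = 10.16

pH = 10.16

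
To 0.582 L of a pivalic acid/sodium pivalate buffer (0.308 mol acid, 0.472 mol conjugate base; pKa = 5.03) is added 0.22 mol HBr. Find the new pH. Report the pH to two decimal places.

pH = 4.71

Added H+ converts (CH3)3CCOO- to (CH3)3CCOOH: (CH3)3CCOOH → 0.528 mol, (CH3)3CCOO- → 0.252 mol.
pH = pKa + log([A⁻]/[HA]) = 5.03 + log(0.252/0.528) = 5.03 -0.321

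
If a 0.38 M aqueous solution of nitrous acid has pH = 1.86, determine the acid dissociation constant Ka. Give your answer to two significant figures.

Ka = 5.2 × 10^-4

[H+] = 10^(-1.86) = 1.38 × 10^-2 M
At equilibrium [HA] = 0.38 − 1.38 × 10^-2 = 3.66 × 10^-1 M
Ka = [H+][A-]/[HA] = (1.38 × 10^-2)² / 3.66 × 10^-1 = 5.2 × 10^-4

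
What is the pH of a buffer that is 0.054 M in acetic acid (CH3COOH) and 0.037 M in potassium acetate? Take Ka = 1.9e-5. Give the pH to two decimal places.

pKa = −log(1.9 × 10^-5) = 4.721
Using pH = pKa + log([base]/[acid]) with [base]/[acid] = 0.037/0.054:
pH = 4.721 + (-0.164) = 4.56

pH = 4.56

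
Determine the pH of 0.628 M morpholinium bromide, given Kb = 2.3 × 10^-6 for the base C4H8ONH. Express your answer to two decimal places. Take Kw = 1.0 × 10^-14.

pH = 4.28

C4H8ONH2+ is the conjugate acid of the weak base C4H8ONH.
Ka = Kw/Kb = 1.0×10^-14 / 2.3 × 10^-6 = 4.35 × 10^-9
Ka = [H+]²/(0.628 − [H+]) = 4.35 × 10^-9
Assume [H+] ≪ 0.628: [H+] ≈ √(4.35 × 10^-9 × 0.628) = 5.23 × 10^-5 M
pH = −log[H+] = −log(5.23 × 10^-5) = 4.28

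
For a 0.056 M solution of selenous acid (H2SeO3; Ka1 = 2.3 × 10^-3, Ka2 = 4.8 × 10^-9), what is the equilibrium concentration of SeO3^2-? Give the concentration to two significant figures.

First ionization gives [H+] ≈ [HSeO3-] = 1.03 × 10^-2 M.
Second step: Ka2 = [H+][SeO3^2-]/[HSeO3-] ≈ [SeO3^2-] (since [H+] ≈ [HSeO3-]).
So [SeO3^2-] ≈ Ka2.

4.8 × 10^-9 M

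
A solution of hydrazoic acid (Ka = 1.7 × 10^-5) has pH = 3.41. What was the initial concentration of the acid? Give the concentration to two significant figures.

[H+] = 10^(-3.41) = 3.89 × 10^-4 M = x
Ka = x²/(C₀ − x) ⇒ C₀ = x + x²/Ka
C₀ = 3.89 × 10^-4 + (3.89 × 10^-4)²/(1.7 × 10^-5) = 9.29 × 10^-3 M

C₀ = 9.3 × 10^-3 M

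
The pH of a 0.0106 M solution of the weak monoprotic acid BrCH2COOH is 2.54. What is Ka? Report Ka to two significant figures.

Ka = 1.1 × 10^-3

[H+] = 10^(-2.54) = 2.88 × 10^-3 M
At equilibrium [HA] = 0.0106 − 2.88 × 10^-3 = 7.72 × 10^-3 M
Ka = [H+][A-]/[HA] = (2.88 × 10^-3)² / 7.72 × 10^-3 = 1.1 × 10^-3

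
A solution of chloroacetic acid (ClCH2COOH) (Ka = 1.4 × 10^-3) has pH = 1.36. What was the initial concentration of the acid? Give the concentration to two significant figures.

[H+] = 10^(-1.36) = 4.37 × 10^-2 M = x
Ka = x²/(C₀ − x) ⇒ C₀ = x + x²/Ka
C₀ = 4.37 × 10^-2 + (4.37 × 10^-2)²/(1.4 × 10^-3) = 1.41 M

C₀ = 1.4 M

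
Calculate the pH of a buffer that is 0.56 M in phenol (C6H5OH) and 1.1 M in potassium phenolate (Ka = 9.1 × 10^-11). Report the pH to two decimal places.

pH = 10.33

pKa = −log(9.1 × 10^-11) = 10.041
pH = pKa + log([A⁻]/[HA]) = 10.041 + log(1.1/0.56)
pH = 10.041 + (+0.293) = 10.33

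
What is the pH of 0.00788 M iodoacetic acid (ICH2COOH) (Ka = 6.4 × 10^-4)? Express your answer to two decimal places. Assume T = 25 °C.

ICH2COOH ⇌ ICH2COO- + H+
From the ICE table, Ka = [H+]²/(0.00788 − [H+]) = 6.4 × 10^-4.
The 5% rule fails; solving [H+]² + Ka·[H+] − Ka·C₀ = 0 exactly:
[H+] = (−Ka + √(Ka² + 4·Ka·C₀))/2 = 1.95 × 10^-3 M
pH = −log[H+] = −log(1.95 × 10^-3) = 2.71

pH = 2.71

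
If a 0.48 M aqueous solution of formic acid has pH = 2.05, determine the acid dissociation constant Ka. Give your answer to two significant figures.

Ka = 1.7 × 10^-4

[H+] = 10^(-2.05) = 8.91 × 10^-3 M
At equilibrium [HA] = 0.48 − 8.91 × 10^-3 = 4.71 × 10^-1 M
Ka = [H+][A-]/[HA] = (8.91 × 10^-3)² / 4.71 × 10^-1 = 1.7 × 10^-4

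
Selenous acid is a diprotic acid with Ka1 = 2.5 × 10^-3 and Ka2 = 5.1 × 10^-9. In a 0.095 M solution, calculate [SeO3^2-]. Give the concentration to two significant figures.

5.1 × 10^-9 M

First ionization gives [H+] ≈ [HSeO3-] = 1.42 × 10^-2 M.
Second step: Ka2 = [H+][SeO3^2-]/[HSeO3-] ≈ [SeO3^2-] (since [H+] ≈ [HSeO3-]).
So [SeO3^2-] ≈ Ka2.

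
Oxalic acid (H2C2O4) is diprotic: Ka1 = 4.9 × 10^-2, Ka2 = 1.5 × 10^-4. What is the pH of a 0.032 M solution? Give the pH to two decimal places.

Since Ka1 ≫ Ka2, the first ionization dominates [H+].
Ka1 = x²/(0.032 − x) = 4.9 × 10^-2
Solving the quadratic: x = (−Ka1 + √(Ka1² + 4·Ka1·C₀))/2 = 2.21 × 10^-2 M
pH = −log(2.21 × 10^-2) = 1.66

pH = 1.66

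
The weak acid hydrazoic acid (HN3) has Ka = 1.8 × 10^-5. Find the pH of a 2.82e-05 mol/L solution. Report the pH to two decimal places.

HN3 ⇌ N3- + H+
Ka = [H+]²/(2.82e-05 − [H+]) = 1.8 × 10^-5
The 5% rule fails; solving [H+]² + Ka·[H+] − Ka·C₀ = 0 exactly:
[H+] = [−1.8e-05 + √(1.8e-05² + 2.03e-09)]/2 = 1.53 × 10^-5 M
pH = −log(1.53 × 10^-5) = 4.82

pH = 4.82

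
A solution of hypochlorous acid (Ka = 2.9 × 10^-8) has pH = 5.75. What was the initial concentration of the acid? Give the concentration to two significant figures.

[H+] = 10^(-5.75) = 1.78 × 10^-6 M = x
Ka = x²/(C₀ − x) ⇒ C₀ = x + x²/Ka
C₀ = 1.78 × 10^-6 + (1.78 × 10^-6)²/(2.9 × 10^-8) = 1.11 × 10^-4 M

C₀ = 1.1 × 10^-4 M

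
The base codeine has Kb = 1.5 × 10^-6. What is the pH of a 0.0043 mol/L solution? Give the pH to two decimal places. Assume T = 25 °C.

C18H21NO3 + H2O ⇌ C18H22NO3+ + OH-
From the ICE table, Kb = [OH-]²/(0.0043 − [OH-]) = 1.5 × 10^-6.
Assume [OH-] ≪ 0.0043: [OH-] ≈ √(1.5 × 10^-6 × 0.0043) = 8.03 × 10^-5 M
Check: 1.9% ionized — well under 5%, approximation valid.
pOH = −log(8.03 × 10^-5) = 4.10; pH = 14.00 − 4.10 = 9.90

pH = 9.90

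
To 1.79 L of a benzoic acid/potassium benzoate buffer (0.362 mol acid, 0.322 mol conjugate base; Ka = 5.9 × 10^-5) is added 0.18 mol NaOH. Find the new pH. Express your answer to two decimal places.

After neutralization: n(C6H5COOH) = 0.182 mol, n(C6H5COO-) = 0.502 mol.
pKa = −log(5.9 × 10^-5) = 4.229
pH = pKa + log(n_C6H5COO-/n_C6H5COOH) = 4.229 + log(0.502/0.182) = 4.229 + (+0.441)

pH = 4.67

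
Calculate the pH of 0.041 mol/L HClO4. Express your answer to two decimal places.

HClO4 is a strong acid and dissociates completely, so [H+] = 0.041 M.
pH = -log(0.041) = 1.39

pH = 1.39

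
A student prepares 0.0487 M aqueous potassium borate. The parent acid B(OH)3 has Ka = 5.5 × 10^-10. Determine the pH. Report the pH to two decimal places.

B(OH)4- is the conjugate base of the weak acid B(OH)3.
Kb = Kw/Ka = 1.0×10^-14 / 5.5 × 10^-10 = 1.82 × 10^-5
From the ICE table, Kb = [OH-]²/(0.0487 − [OH-]) = 1.82 × 10^-5.
Neglecting [OH-] in the denominator: [OH-] = √(1.82 × 10^-5 × 0.0487) = 9.41 × 10^-4 M
pOH = −log(9.41 × 10^-4) = 3.03; pH = 14.00 − 3.03 = 10.97

pH = 10.97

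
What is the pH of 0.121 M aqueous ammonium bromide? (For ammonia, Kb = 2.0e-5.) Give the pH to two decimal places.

NH4+ is the conjugate acid of the weak base NH3.
Ka = Kw/Kb = 1.0×10^-14 / 2.0 × 10^-5 = 5.00 × 10^-10
From the ICE table, Ka = x²/(0.121 − x) = 5.00 × 10^-10.
Since Ka ≪ C₀, x ≈ √(Ka·C₀) = 7.78 × 10^-6 M.
(x/C₀ = 0.0064% < 5%, so the approximation holds.)
pH = −log(7.78 × 10^-6) = 5.11

pH = 5.11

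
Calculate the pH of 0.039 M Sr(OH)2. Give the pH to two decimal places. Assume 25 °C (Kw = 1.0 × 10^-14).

Sr(OH)2 is a strong base (each formula unit releases 2 OH-); [OH-] = 0.078 M.
pOH = -log(0.078) = 1.11
pH = 14.00 - 1.11 = 12.89

pH = 12.89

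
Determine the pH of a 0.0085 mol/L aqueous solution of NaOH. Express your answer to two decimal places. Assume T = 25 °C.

pH = 11.93

NaOH is a strong base; [OH-] = 0.0085 M.
pOH = -log(0.0085) = 2.07
pH = 14.00 - 2.07 = 11.93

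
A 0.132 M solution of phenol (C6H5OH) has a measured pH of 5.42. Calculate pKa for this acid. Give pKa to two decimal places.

[H+] = 10^(-5.42) = 3.80 × 10^-6 M
At equilibrium [HA] = 0.132 − 3.80 × 10^-6 = 1.32 × 10^-1 M
Ka = [H+][A-]/[HA] = (3.80 × 10^-6)² / 1.32 × 10^-1 = 1.09 × 10^-10
pKa = -log(1.09 × 10^-10) = 9.96

pKa = 9.96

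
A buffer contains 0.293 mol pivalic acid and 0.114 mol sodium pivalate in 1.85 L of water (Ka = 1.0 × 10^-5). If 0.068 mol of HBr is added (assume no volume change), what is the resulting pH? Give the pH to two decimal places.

Added H+ converts (CH3)3CCOO- to (CH3)3CCOOH: (CH3)3CCOOH → 0.361 mol, (CH3)3CCOO- → 0.046 mol.
pKa = −log(1.0 × 10^-5) = 5.000
pH = pKa + log(n_(CH3)3CCOO-/n_(CH3)3CCOOH) = 5.000 + log(0.046/0.361) = 5.000 + (-0.895)

pH = 4.11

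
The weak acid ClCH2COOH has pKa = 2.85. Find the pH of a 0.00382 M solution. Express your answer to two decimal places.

pH = 2.76

ClCH2COOH ⇌ ClCH2COO- + H+
Ka = 10^(−2.85) = 1.41 × 10^-3
Ka = [H+]²/(0.00382 − [H+]) = 1.41 × 10^-3
Here C₀/Ka ≈ 2.71, so the small-[H+] approximation fails. Use the quadratic:
[H+] = [−0.00141 + √(0.00141² + 2.15e-05)]/2 = 1.72 × 10^-3 M
pH = −log(1.72 × 10^-3) = 2.76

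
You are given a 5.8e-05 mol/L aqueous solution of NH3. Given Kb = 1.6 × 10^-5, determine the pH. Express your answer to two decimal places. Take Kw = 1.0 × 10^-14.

pH = 9.37

NH3 + H2O ⇌ NH4+ + OH-
From the ICE table, Kb = [OH-]²/(5.8e-05 − [OH-]) = 1.6 × 10^-5.
[OH-] is not negligible relative to C₀; solve [OH-]² + 1.6e-05·[OH-] − 9.28e-10 = 0.
[OH-] = [−1.6e-05 + √(1.6e-05² + 3.71e-09)]/2 = 2.35 × 10^-5 M
pOH = −log(2.35 × 10^-5) = 4.63; pH = 14.00 − 4.63 = 9.37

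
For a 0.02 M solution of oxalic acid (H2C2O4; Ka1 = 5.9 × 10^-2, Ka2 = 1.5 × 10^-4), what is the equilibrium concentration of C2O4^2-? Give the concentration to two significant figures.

First ionization gives [H+] ≈ [HC2O4-] = 1.58 × 10^-2 M.
Second step: Ka2 = [H+][C2O4^2-]/[HC2O4-] ≈ [C2O4^2-] (since [H+] ≈ [HC2O4-]).
So [C2O4^2-] ≈ Ka2.

1.5 × 10^-4 M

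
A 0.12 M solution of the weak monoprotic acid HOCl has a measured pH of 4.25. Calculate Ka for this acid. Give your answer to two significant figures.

[H+] = 10^(-4.25) = 5.62 × 10^-5 M
At equilibrium [HA] = 0.12 − 5.62 × 10^-5 = 1.20 × 10^-1 M
Ka = [H+][A-]/[HA] = (5.62 × 10^-5)² / 1.20 × 10^-1 = 2.6 × 10^-8

Ka = 2.6 × 10^-8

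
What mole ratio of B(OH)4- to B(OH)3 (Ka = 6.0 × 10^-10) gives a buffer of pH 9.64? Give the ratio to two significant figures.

pKa = -log(6.0 × 10^-10) = 9.222
pH = pKa + log(r) ⇒ log(r) = 9.64 − 9.222 = +0.418
r = [B(OH)4-]/[B(OH)3] = 10^(+0.418) = 2.62

ratio = 2.6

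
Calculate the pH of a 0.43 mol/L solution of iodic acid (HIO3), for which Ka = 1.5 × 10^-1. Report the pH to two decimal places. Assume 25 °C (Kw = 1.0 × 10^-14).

pH = 0.72

HIO3 ⇌ IO3- + H+
From the ICE table, Ka = [H+]²/(0.43 − [H+]) = 1.5 × 10^-1.
The 5% rule fails; solving [H+]² + Ka·[H+] − Ka·C₀ = 0 exactly:
[H+] = (−Ka + √(Ka² + 4·Ka·C₀))/2 = 1.90 × 10^-1 M
pH = −log[H+] = −log(1.90 × 10^-1) = 0.72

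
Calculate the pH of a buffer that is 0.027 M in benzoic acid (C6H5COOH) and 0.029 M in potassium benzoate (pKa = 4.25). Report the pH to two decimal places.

pH = pKa + log([A⁻]/[HA]) = 4.25 + log(0.029/0.027)
pH = 4.25 + (+0.031) = 4.28

pH = 4.28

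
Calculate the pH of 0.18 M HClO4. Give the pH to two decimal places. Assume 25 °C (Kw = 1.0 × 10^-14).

pH = 0.74

HClO4 is a strong acid and dissociates completely, so [H+] = 0.18 M.
pH = -log(0.18) = 0.74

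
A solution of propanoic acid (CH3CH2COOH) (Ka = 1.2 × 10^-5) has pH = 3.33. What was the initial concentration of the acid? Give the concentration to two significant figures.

C₀ = 1.9 × 10^-2 M

[H+] = 10^(-3.33) = 4.68 × 10^-4 M = x
Ka = x²/(C₀ − x) ⇒ C₀ = x + x²/Ka
C₀ = 4.68 × 10^-4 + (4.68 × 10^-4)²/(1.2 × 10^-5) = 1.87 × 10^-2 M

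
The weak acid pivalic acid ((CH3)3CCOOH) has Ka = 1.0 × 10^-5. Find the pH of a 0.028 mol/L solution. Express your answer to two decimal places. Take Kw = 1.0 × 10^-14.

(CH3)3CCOOH ⇌ (CH3)3CCOO- + H+
From the ICE table, Ka = [H+]²/(0.028 − [H+]) = 1.0 × 10^-5.
Neglecting [H+] in the denominator: [H+] = √(1.0 × 10^-5 × 0.028) = 5.29 × 10^-4 M
pH = −log(5.29 × 10^-4) = 3.28

pH = 3.28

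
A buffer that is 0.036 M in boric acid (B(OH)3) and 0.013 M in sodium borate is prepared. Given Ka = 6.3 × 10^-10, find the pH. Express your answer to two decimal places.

pKa = −log(6.3 × 10^-10) = 9.201
pH = pKa + log([A⁻]/[HA]) = 9.201 + log(0.013/0.036)
pH = 9.201 + (-0.442) = 8.76

pH = 8.76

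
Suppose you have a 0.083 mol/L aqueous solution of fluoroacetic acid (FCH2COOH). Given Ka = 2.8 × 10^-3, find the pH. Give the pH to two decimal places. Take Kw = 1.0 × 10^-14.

FCH2COOH ⇌ FCH2COO- + H+
From the ICE table, Ka = [H+]²/(0.083 − [H+]) = 2.8 × 10^-3.
[H+] is not negligible relative to C₀; solve [H+]² + 0.0028·[H+] − 0.000232 = 0.
[H+] = [−0.0028 + √(0.0028² + 0.00093)]/2 = 1.39 × 10^-2 M
pH = −log[H+] = −log(1.39 × 10^-2) = 1.86

pH = 1.86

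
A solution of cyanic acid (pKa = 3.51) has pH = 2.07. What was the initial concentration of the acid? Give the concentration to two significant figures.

C₀ = 2.4 × 10^-1 M

[H+] = 10^(-2.07) = 8.51 × 10^-3 M = x
Ka = 10^(−3.51) = 3.09 × 10^-4
Ka = x²/(C₀ − x) ⇒ C₀ = x + x²/Ka
C₀ = 8.51 × 10^-3 + (8.51 × 10^-3)²/(3.09 × 10^-4) = 2.43 × 10^-1 M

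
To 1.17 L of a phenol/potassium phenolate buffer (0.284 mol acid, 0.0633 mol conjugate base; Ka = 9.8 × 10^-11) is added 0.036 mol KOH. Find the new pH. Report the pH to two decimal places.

After neutralization: n(C6H5OH) = 0.248 mol, n(C6H5O-) = 0.0993 mol.
pKa = −log(9.8 × 10^-11) = 10.009
pH = pKa + log([A⁻]/[HA]) = 10.009 + log(0.0993/0.248) = 10.009 -0.398

pH = 9.61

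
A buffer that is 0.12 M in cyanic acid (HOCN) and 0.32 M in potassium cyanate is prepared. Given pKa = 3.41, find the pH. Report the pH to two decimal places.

pH = 3.84

pH = pKa + log([A⁻]/[HA]) = 3.41 + log(0.32/0.12)
pH = 3.41 + (+0.426) = 3.84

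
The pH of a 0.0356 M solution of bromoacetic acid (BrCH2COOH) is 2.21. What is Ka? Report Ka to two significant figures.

[H+] = 10^(-2.21) = 6.17 × 10^-3 M
At equilibrium [HA] = 0.0356 − 6.17 × 10^-3 = 2.94 × 10^-2 M
Ka = [H+][A-]/[HA] = (6.17 × 10^-3)² / 2.94 × 10^-2 = 1.3 × 10^-3

Ka = 1.3 × 10^-3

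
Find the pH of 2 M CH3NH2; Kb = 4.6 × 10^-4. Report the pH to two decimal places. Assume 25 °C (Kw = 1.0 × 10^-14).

CH3NH2 + H2O ⇌ CH3NH3+ + OH-
From the ICE table, Kb = [OH-]²/(2 − [OH-]) = 4.6 × 10^-4.
Assume [OH-] ≪ 2: [OH-] ≈ √(4.6 × 10^-4 × 2) = 3.03 × 10^-2 M
Check: 1.5% ionized — well under 5%, approximation valid.
pOH = −log(3.03 × 10^-2) = 1.52; pH = 14.00 − 1.52 = 12.48

pH = 12.48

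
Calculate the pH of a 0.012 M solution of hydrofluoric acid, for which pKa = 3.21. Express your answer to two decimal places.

HF ⇌ F- + H+
Ka = 10^(−3.21) = 6.17 × 10^-4
From the ICE table, Ka = x²/(0.012 − x) = 6.17 × 10^-4.
The 5% rule fails; solving x² + Ka·x − Ka·C₀ = 0 exactly:
x = [−0.000617 + √(0.000617² + 2.96e-05)]/2 = 2.43 × 10^-3 M
pH = −log[H+] = −log(2.43 × 10^-3) = 2.61

pH = 2.61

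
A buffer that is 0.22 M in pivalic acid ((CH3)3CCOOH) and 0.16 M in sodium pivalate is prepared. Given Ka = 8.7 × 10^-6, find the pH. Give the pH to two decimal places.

pKa = −log(8.7 × 10^-6) = 5.060
Using pH = pKa + log([base]/[acid]) with [base]/[acid] = 0.16/0.22:
pH = 5.060 + (-0.138) = 4.92

pH = 4.92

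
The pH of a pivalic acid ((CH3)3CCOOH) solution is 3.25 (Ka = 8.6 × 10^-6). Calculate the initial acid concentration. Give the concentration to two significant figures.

[H+] = 10^(-3.25) = 5.62 × 10^-4 M = x
Ka = x²/(C₀ − x) ⇒ C₀ = x + x²/Ka
C₀ = 5.62 × 10^-4 + (5.62 × 10^-4)²/(8.6 × 10^-6) = 3.73 × 10^-2 M

C₀ = 3.7 × 10^-2 M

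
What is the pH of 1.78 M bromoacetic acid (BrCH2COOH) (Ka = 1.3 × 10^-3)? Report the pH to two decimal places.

BrCH2COOH ⇌ BrCH2COO- + H+
From the ICE table, Ka = [H+]²/(1.78 − [H+]) = 1.3 × 10^-3.
Assume [H+] ≪ 1.78: [H+] ≈ √(1.3 × 10^-3 × 1.78) = 4.81 × 10^-2 M
pH = −log[H+] = −log(4.81 × 10^-2) = 1.32

pH = 1.32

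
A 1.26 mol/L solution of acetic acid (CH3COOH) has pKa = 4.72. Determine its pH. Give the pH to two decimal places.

CH3COOH ⇌ CH3COO- + H+
Ka = 10^(−4.72) = 1.91 × 10^-5
Ka = [H+]²/(1.26 − [H+]) = 1.91 × 10^-5
Neglecting [H+] in the denominator: [H+] = √(1.91 × 10^-5 × 1.26) = 4.91 × 10^-3 M
pH = −log[H+] = −log(4.91 × 10^-3) = 2.31

pH = 2.31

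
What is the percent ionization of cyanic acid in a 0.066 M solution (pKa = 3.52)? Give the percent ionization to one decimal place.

6.5%

HOCN ⇌ OCN- + H+; let x = [H+] at equilibrium.
Ka = 10^(−3.52) = 3.02 × 10^-4
Solve x² + 0.000302x − 1.99e-05 = 0 → x = 4.32 × 10^-3 M
Fraction ionized = 4.32 × 10^-3 / 0.066 = 0.0655 → 6.5%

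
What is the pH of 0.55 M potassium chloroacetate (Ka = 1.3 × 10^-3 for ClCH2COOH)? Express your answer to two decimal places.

pH = 8.31

ClCH2COO- is the conjugate base of the weak acid ClCH2COOH.
Kb = Kw/Ka = 1.0×10^-14 / 1.3 × 10^-3 = 7.69 × 10^-12
Kb = [OH-]²/(0.55 − [OH-]) = 7.69 × 10^-12
Assume [OH-] ≪ 0.55: [OH-] ≈ √(7.69 × 10^-12 × 0.55) = 2.06 × 10^-6 M
Check: 0.00037% ionized — well under 5%, approximation valid.
pOH = 5.69, so pH = 14.00 − pOH = 8.31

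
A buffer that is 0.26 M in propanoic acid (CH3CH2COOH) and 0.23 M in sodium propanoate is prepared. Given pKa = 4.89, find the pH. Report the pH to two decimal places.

Using pH = pKa + log([base]/[acid]) with [base]/[acid] = 0.23/0.26:
pH = 4.89 + (-0.053) = 4.84

pH = 4.84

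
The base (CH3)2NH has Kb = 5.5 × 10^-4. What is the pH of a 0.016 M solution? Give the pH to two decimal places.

(CH3)2NH + H2O ⇌ (CH3)2NH2+ + OH-
Kb = x²/(0.016 − x) = 5.5 × 10^-4
Here C₀/Kb ≈ 29.1, so the small-x approximation fails. Use the quadratic:
x = [−0.00055 + √(0.00055² + 3.52e-05)]/2 = 2.70 × 10^-3 M
pOH = 2.57, so pH = 14.00 − pOH = 11.43

pH = 11.43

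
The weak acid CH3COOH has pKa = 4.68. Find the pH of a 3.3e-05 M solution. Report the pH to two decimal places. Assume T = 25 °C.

pH = 4.75

CH3COOH ⇌ CH3COO- + H+
Ka = 10^(−4.68) = 2.09 × 10^-5
Ka = [H+]²/(3.3e-05 − [H+]) = 2.09 × 10^-5
Here C₀/Ka ≈ 1.58, so the small-[H+] approximation fails. Use the quadratic:
[H+] = (−Ka + √(Ka² + 4·Ka·C₀))/2 = 1.78 × 10^-5 M
pH = −log[H+] = −log(1.78 × 10^-5) = 4.75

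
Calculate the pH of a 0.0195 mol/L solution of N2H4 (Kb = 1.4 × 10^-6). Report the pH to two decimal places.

pH = 10.22

N2H4 + H2O ⇌ N2H5+ + OH-
Kb = x²/(0.0195 − x) = 1.4 × 10^-6
Since Kb ≪ C₀, x ≈ √(Kb·C₀) = 1.65 × 10^-4 M.
pOH = −log(1.65 × 10^-4) = 3.78; pH = 14.00 − 3.78 = 10.22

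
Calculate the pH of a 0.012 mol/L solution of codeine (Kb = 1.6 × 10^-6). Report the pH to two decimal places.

pH = 10.14

C18H21NO3 + H2O ⇌ C18H22NO3+ + OH-
From the ICE table, Kb = x²/(0.012 − x) = 1.6 × 10^-6.
Neglecting x in the denominator: x = √(1.6 × 10^-6 × 0.012) = 1.39 × 10^-4 M
Check: 1.2% ionized — well under 5%, approximation valid.
pOH = −log(1.39 × 10^-4) = 3.86; pH = 14.00 − 3.86 = 10.14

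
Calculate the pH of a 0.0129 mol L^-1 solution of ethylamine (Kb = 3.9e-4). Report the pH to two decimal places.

pH = 11.31

C2H5NH2 + H2O ⇌ C2H5NH3+ + OH-
Kb = [OH-]²/(0.0129 − [OH-]) = 3.9 × 10^-4
Here C₀/Kb ≈ 33.1, so the small-[OH-] approximation fails. Use the quadratic:
[OH-] = [−0.00039 + √(0.00039² + 2.01e-05)]/2 = 2.06 × 10^-3 M
pOH = −log(2.06 × 10^-3) = 2.69; pH = 14.00 − 2.69 = 11.31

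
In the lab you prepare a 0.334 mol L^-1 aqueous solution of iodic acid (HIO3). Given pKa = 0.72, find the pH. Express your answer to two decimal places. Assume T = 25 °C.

pH = 0.76

HIO3 ⇌ IO3- + H+
Ka = 10^(−0.72) = 1.91 × 10^-1
Ka = x²/(0.334 − x) = 1.91 × 10^-1
Here C₀/Ka ≈ 1.75, so the small-x approximation fails. Use the quadratic:
x = [−0.191 + √(0.191² + 0.255)]/2 = 1.75 × 10^-1 M
pH = −log(1.75 × 10^-1) = 0.76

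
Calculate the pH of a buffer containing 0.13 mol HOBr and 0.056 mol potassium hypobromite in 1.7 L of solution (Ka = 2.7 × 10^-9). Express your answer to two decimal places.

pH = 8.20

pKa = −log(2.7 × 10^-9) = 8.569
Using pH = pKa + log([base]/[acid]) with [base]/[acid] = 0.056/0.13:
pH = 8.569 + (-0.366) = 8.20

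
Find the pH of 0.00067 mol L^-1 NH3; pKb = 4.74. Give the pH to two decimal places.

NH3 + H2O ⇌ NH4+ + OH-
Kb = 10^(−4.74) = 1.82 × 10^-5
Let x = [OH-] at equilibrium. Kb = x²/(0.00067 − x).
x is not negligible relative to C₀; solve x² + 1.82e-05·x − 1.22e-08 = 0.
x = (−Kb + √(Kb² + 4·Kb·C₀))/2 = 1.02 × 10^-4 M
pOH = 3.99, so pH = 14.00 − pOH = 10.01

pH = 10.01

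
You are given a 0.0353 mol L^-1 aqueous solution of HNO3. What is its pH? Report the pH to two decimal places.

pH = 1.45

HNO3 is a strong acid and dissociates completely, so [H+] = 0.0353 M.
pH = -log(0.0353) = 1.45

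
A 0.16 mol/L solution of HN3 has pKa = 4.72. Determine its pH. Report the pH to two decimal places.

HN3 ⇌ N3- + H+
Ka = 10^(−4.72) = 1.91 × 10^-5
From the ICE table, Ka = x²/(0.16 − x) = 1.91 × 10^-5.
Since Ka ≪ C₀, x ≈ √(Ka·C₀) = 1.75 × 10^-3 M.
Check: 1.1% ionized — well under 5%, approximation valid.
pH = −log(1.75 × 10^-3) = 2.76

pH = 2.76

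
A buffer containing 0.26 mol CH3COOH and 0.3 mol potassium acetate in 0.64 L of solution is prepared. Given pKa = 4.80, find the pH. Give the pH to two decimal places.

pH = 4.86

Using pH = pKa + log([base]/[acid]) with [base]/[acid] = 0.3/0.26:
pH = 4.80 + (+0.062) = 4.86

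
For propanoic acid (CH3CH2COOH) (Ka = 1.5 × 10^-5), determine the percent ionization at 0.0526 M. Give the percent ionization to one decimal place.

CH3CH2COOH ⇌ CH3CH2COO- + H+; let x = [H+] at equilibrium.
x ≈ √(Ka·C₀) = √(1.5 × 10^-5 × 0.0526) = 8.88 × 10^-4 M
Fraction ionized = 8.88 × 10^-4 / 0.0526 = 0.0169 → 1.7%

1.7%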